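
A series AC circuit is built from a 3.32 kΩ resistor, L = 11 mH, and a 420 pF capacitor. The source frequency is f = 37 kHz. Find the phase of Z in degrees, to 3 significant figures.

ω = 2πf = 232500 rad/s
X_L = ωL = 2560 Ω
X_C = 1/(ωC) = 10200 Ω
Net reactance X = X_L − X_C = -7680 Ω
Z = 3320 − j7680 Ω
|Z| = √(3320² + 7680²) = 8370 Ω
∠Z = arctan(-7680/3320) = -66.6°

-66.6°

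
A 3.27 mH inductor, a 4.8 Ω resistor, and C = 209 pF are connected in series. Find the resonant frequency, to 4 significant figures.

192.5 kHz

ω₀ = 1/√(LC) = 1/√(0.00327 × 2.09e-10) = 1.21e+06 rad/s
f₀ = ω₀/(2π) = 192.5 kHz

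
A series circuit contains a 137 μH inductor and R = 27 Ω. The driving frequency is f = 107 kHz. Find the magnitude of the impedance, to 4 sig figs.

ω = 2πf = 672300 rad/s
X_L = ωL = 92.11 Ω
Z = 27.00 + j92.11 Ω
|Z| = √(27.00² + 92.11²) = 95.98 Ω

95.98 Ω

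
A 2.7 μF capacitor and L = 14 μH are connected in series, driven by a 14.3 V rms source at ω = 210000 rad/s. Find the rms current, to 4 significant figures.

12.16 A

X_L = ωL = 2.940 Ω
X_C = 1/(ωC) = 1.764 Ω
Net reactance X = X_L − X_C = 1.176 Ω
Z = j1.176 Ω
|Z| = √(0² + 1.176²) = 1.176 Ω
I = V/|Z| = 14.3/1.176 = 12.16 A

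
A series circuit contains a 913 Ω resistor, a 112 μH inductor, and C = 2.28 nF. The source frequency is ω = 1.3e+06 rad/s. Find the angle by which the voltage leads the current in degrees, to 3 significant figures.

-11.9°

X_L = ωL = 146 Ω
X_C = 1/(ωC) = 337 Ω
Net reactance X = X_L − X_C = -192 Ω
Z = 913 − j192 Ω
|Z| = √(913² + 192²) = 933 Ω
∠Z = arctan(-192/913) = -11.9°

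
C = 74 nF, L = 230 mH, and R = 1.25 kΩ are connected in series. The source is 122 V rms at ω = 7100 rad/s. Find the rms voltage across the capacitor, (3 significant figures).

X_L = ωL = 1630 Ω
X_C = 1/(ωC) = 1900 Ω
Net reactance X = X_L − X_C = -270 Ω
Z = 1250 − j270 Ω
|Z| = √(1250² + 270²) = 1280 Ω
I = V/|Z| = 95.4 mA
V_C = I·|Z_C| = 0.0954 × 1900 = 182 V

182 V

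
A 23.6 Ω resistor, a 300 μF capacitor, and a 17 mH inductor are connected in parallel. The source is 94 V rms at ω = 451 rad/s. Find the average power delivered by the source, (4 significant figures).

374.4 W

X_L = ωL = 7.667 Ω
X_C = 1/(ωC) = 7.391 Ω
Parallel: admittances add. Y = 1/R + 1/(jωL) + jωC
Y = (0.04237 + j0.004871) S
|Y| = 0.04265 S → |Z| = 1/|Y| = 23.45 Ω, ∠Z = −∠Y = -6.558°
I = V/|Z| = 4.009 A
P = VI cos φ = 94 × 4.009 × cos(-6.558°) = 374.4 W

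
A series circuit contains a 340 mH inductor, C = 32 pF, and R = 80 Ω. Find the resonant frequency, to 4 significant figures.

ω₀ = 1/√(LC) = 1/√(0.34 × 3.2e-11) = 303200 rad/s
f₀ = ω₀/(2π) = 48.25 kHz

48.25 kHz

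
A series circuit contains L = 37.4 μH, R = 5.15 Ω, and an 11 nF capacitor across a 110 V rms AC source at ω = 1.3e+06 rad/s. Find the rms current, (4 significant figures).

5.017 A

X_L = ωL = 48.62 Ω
X_C = 1/(ωC) = 69.93 Ω
Net reactance X = X_L − X_C = -21.31 Ω
Z = 5.150 − j21.31 Ω
|Z| = √(5.150² + 21.31²) = 21.92 Ω
I = V/|Z| = 110/21.92 = 5.017 A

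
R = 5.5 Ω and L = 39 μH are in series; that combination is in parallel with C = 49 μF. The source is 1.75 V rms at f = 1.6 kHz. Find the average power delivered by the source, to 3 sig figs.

ω = 2πf = 10050 rad/s
X_L = ωL = 0.392 Ω
X_C = 1/(ωC) = 2.03 Ω
Branch 1 (R+jX_L): Z₁ = 5.50 + j0.392 Ω, |Z₁| = 5.51 Ω
Branch 2 (−jX_C): Z₂ = −j2.03 Ω
Parallel: Z = Z₁Z₂/(Z₁+Z₂), |Z| = 1.95 Ω, ∠Z = -69.3°
I = V/|Z| = 897 mA
P = VI cos φ = 1.75 × 0.897 × cos(-69.3°) = 554 mW

554 mW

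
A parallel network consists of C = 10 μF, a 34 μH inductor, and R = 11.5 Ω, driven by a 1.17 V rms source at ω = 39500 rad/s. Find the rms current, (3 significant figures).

X_L = ωL = 1.34 Ω
X_C = 1/(ωC) = 2.53 Ω
Parallel: admittances add. Y = 1/R + 1/(jωL) + jωC
Y = (0.0870 − j0.350) S
|Y| = 0.360 S → |Z| = 1/|Y| = 2.78 Ω, ∠Z = −∠Y = 76.0°
I = V/|Z| = 1.17/2.78 = 421 mA

421 mA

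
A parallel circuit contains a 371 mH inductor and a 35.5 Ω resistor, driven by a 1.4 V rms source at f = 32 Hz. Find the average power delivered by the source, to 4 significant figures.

55.21 mW

ω = 2πf = 201.1 rad/s
X_L = ωL = 74.59 Ω
Parallel: admittances add. Y = 1/R + 1/(jωL)
Y = (0.02817 − j0.01341) S
|Y| = 0.03120 S → |Z| = 1/|Y| = 32.06 Ω, ∠Z = −∠Y = 25.45°
I = V/|Z| = 43.67 mA
P = VI cos φ = 1.4 × 0.04367 × cos(25.45°) = 55.21 mW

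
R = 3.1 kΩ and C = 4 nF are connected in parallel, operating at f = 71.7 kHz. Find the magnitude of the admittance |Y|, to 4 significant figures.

1.831 mS

ω = 2πf = 450500 rad/s
X_C = 1/(ωC) = 554.9 Ω
Parallel: admittances add. Y = 1/R + jωC
Y = (0.0003226 + j0.001802) S
|Y| = 0.001831 S → |Z| = 1/|Y| = 546.3 Ω, ∠Z = −∠Y = -79.85°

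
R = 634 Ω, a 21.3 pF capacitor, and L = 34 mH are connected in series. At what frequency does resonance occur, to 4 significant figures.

187.0 kHz

ω₀ = 1/√(LC) = 1/√(0.034 × 2.13e-11) = 1.175e+06 rad/s
f₀ = ω₀/(2π) = 187.0 kHz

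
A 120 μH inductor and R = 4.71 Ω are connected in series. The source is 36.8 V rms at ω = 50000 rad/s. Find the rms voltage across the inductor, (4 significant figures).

X_L = ωL = 6.000 Ω
Z = 4.710 + j6.000 Ω
|Z| = √(4.710² + 6.000²) = 7.628 Ω
I = V/|Z| = 4.824 A
V_L = I·|Z_L| = 4.824 × 6.000 = 28.95 V

28.95 V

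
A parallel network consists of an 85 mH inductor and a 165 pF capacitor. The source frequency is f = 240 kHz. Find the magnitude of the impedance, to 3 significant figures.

4150 Ω

ω = 2πf = 1.508e+06 rad/s
X_L = ωL = 128000 Ω
X_C = 1/(ωC) = 4020 Ω
Parallel: admittances add. Y = 1/(jωL) + jωC
Y = (0 + j0.000241) S
|Y| = 0.000241 S → |Z| = 1/|Y| = 4150 Ω, ∠Z = −∠Y = -90.0°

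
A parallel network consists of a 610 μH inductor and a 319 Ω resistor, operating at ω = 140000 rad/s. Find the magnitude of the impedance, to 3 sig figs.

X_L = ωL = 85.4 Ω
Parallel: admittances add. Y = 1/R + 1/(jωL)
Y = (0.00313 − j0.0117) S
|Y| = 0.0121 S → |Z| = 1/|Y| = 82.5 Ω, ∠Z = −∠Y = 75.0°

82.5 Ω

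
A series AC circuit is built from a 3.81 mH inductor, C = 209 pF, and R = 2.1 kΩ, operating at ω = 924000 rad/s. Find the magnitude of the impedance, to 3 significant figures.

2680 Ω

X_L = ωL = 3520 Ω
X_C = 1/(ωC) = 5180 Ω
Net reactance X = X_L − X_C = -1660 Ω
Z = 2100 − j1660 Ω
|Z| = √(2100² + 1660²) = 2680 Ω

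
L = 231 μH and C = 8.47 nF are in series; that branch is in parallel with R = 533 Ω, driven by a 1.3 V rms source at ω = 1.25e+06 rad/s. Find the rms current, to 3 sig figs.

X_L = ωL = 289 Ω
X_C = 1/(ωC) = 94.5 Ω
Branch 1: Z₁ = R = 533 Ω
Branch 2 (series LC): Z₂ = j(X_L − X_C) = j194 Ω
Parallel: Z = Z₁Z₂/(Z₁+Z₂), |Z| = 183 Ω, ∠Z = 70.0°
I = V/|Z| = 1.3/183 = 7.12 mA

7.12 mA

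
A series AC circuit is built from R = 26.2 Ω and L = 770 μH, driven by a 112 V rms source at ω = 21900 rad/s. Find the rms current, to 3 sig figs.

3.59 A

X_L = ωL = 16.9 Ω
Z = 26.2 + j16.9 Ω
|Z| = √(26.2² + 16.9²) = 31.2 Ω
I = V/|Z| = 112/31.2 = 3.59 A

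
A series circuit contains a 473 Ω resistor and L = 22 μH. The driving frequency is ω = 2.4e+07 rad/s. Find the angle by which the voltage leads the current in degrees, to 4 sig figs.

48.14°

X_L = ωL = 528.0 Ω
Z = 473.0 + j528.0 Ω
|Z| = √(473.0² + 528.0²) = 708.9 Ω
∠Z = arctan(528.0/473.0) = 48.14°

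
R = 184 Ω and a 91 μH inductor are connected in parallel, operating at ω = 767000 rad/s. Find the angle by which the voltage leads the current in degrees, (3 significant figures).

X_L = ωL = 69.8 Ω
Parallel: admittances add. Y = 1/R + 1/(jωL)
Y = (0.00543 − j0.0143) S
|Y| = 0.0153 S → |Z| = 1/|Y| = 65.3 Ω, ∠Z = −∠Y = 69.2°

69.2°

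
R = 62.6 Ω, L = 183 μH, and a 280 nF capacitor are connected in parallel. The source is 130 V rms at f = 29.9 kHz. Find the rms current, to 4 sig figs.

ω = 2πf = 187900 rad/s
X_L = ωL = 34.38 Ω
X_C = 1/(ωC) = 19.01 Ω
Parallel: admittances add. Y = 1/R + 1/(jωL) + jωC
Y = (0.01597 + j0.02352) S
|Y| = 0.02843 S → |Z| = 1/|Y| = 35.18 Ω, ∠Z = −∠Y = -55.81°
I = V/|Z| = 130/35.18 = 3.696 A

3.696 A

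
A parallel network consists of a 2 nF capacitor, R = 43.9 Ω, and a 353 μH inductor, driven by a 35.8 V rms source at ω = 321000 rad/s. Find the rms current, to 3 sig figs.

867 mA

X_L = ωL = 113 Ω
X_C = 1/(ωC) = 1560 Ω
Parallel: admittances add. Y = 1/R + 1/(jωL) + jωC
Y = (0.0228 − j0.00818) S
|Y| = 0.0242 S → |Z| = 1/|Y| = 41.3 Ω, ∠Z = −∠Y = 19.8°
I = V/|Z| = 35.8/41.3 = 867 mA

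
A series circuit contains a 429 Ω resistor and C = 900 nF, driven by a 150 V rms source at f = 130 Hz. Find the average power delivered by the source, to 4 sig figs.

ω = 2πf = 816.8 rad/s
X_C = 1/(ωC) = 1360 Ω
Z = 429.0 − j1360 Ω
|Z| = √(429.0² + 1360²) = 1426 Ω
∠Z = arctan(-1360/429.0) = -72.50°
I = V/|Z| = 105.2 mA
P = VI cos φ = 150 × 0.1052 × cos(-72.50°) = 4.745 W

4.745 W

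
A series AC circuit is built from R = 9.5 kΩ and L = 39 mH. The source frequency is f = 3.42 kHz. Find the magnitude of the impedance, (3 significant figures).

9540 Ω

ω = 2πf = 21490 rad/s
X_L = ωL = 838 Ω
Z = 9500 + j838 Ω
|Z| = √(9500² + 838²) = 9540 Ω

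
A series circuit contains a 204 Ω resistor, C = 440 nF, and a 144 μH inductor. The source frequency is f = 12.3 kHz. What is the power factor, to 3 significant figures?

ω = 2πf = 77280 rad/s
X_L = ωL = 11.1 Ω
X_C = 1/(ωC) = 29.4 Ω
Net reactance X = X_L − X_C = -18.3 Ω
Z = 204 − j18.3 Ω
|Z| = √(204² + 18.3²) = 205 Ω
∠Z = arctan(-18.3/204) = -5.12°
cos φ = cos(-5.12°) = 0.996

0.996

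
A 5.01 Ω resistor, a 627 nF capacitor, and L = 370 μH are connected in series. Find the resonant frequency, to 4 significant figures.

10.45 kHz

ω₀ = 1/√(LC) = 1/√(0.00037 × 6.27e-07) = 65650 rad/s
f₀ = ω₀/(2π) = 10.45 kHz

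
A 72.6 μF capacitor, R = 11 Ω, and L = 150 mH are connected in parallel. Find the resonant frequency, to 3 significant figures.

ω₀ = 1/√(LC) = 1/√(0.15 × 7.26e-05) = 303.0 rad/s
f₀ = ω₀/(2π) = 48.2 Hz

48.2 Hz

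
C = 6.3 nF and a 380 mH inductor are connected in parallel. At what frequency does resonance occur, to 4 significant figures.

ω₀ = 1/√(LC) = 1/√(0.38 × 6.3e-09) = 20440 rad/s
f₀ = ω₀/(2π) = 3.253 kHz

3.253 kHz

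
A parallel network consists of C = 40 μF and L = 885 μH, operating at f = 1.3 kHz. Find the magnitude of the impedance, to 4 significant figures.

ω = 2πf = 8168 rad/s
X_L = ωL = 7.229 Ω
X_C = 1/(ωC) = 3.061 Ω
Parallel: admittances add. Y = 1/(jωL) + jωC
Y = (0 + j0.1884) S
|Y| = 0.1884 S → |Z| = 1/|Y| = 5.308 Ω, ∠Z = −∠Y = -90.00°

5.308 Ω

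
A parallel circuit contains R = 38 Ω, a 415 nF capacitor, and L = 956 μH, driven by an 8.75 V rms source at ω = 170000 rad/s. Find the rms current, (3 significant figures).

609 mA

X_L = ωL = 163 Ω
X_C = 1/(ωC) = 14.2 Ω
Parallel: admittances add. Y = 1/R + 1/(jωL) + jωC
Y = (0.0263 + j0.0644) S
|Y| = 0.0696 S → |Z| = 1/|Y| = 14.4 Ω, ∠Z = −∠Y = -67.8°
I = V/|Z| = 8.75/14.4 = 609 mA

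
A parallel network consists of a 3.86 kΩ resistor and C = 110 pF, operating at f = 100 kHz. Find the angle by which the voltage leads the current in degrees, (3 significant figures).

-14.9°

ω = 2πf = 628300 rad/s
X_C = 1/(ωC) = 14500 Ω
Parallel: admittances add. Y = 1/R + jωC
Y = (0.000259 + j6.91e-05) S
|Y| = 0.000268 S → |Z| = 1/|Y| = 3730 Ω, ∠Z = −∠Y = -14.9°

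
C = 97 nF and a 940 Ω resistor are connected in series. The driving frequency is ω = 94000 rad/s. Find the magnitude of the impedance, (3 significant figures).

946 Ω

X_C = 1/(ωC) = 110 Ω
Z = 940 − j110 Ω
|Z| = √(940² + 110²) = 946 Ω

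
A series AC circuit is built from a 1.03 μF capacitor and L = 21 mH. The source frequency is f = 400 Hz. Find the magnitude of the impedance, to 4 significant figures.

333.5 Ω

ω = 2πf = 2513 rad/s
X_L = ωL = 52.78 Ω
X_C = 1/(ωC) = 386.3 Ω
Net reactance X = X_L − X_C = -333.5 Ω
Z = − j333.5 Ω
|Z| = √(0² + 333.5²) = 333.5 Ω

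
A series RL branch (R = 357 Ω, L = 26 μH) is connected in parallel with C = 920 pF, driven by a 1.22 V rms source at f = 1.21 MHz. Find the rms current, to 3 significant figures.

7.55 mA

ω = 2πf = 7.603e+06 rad/s
X_L = ωL = 198 Ω
X_C = 1/(ωC) = 143 Ω
Branch 1 (R+jX_L): Z₁ = 357 + j198 Ω, |Z₁| = 408 Ω
Branch 2 (−jX_C): Z₂ = −j143 Ω
Parallel: Z = Z₁Z₂/(Z₁+Z₂), |Z| = 162 Ω, ∠Z = -69.7°
I = V/|Z| = 1.22/162 = 7.55 mA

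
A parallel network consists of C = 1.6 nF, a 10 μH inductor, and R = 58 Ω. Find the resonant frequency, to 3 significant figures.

ω₀ = 1/√(LC) = 1/√(1e-05 × 1.6e-09) = 7.906e+06 rad/s
f₀ = ω₀/(2π) = 1.26 MHz

1.26 MHz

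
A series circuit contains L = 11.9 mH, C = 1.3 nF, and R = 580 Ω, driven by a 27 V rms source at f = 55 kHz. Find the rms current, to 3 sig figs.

13.7 mA

ω = 2πf = 345600 rad/s
X_L = ωL = 4110 Ω
X_C = 1/(ωC) = 2230 Ω
Net reactance X = X_L − X_C = 1890 Ω
Z = 580 + j1890 Ω
|Z| = √(580² + 1890²) = 1970 Ω
I = V/|Z| = 27/1970 = 13.7 mA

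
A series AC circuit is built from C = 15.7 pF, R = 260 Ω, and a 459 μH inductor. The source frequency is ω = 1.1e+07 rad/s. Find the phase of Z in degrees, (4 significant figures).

-70.67°

X_L = ωL = 5049 Ω
X_C = 1/(ωC) = 5790 Ω
Net reactance X = X_L − X_C = -741.4 Ω
Z = 260.0 − j741.4 Ω
|Z| = √(260.0² + 741.4²) = 785.7 Ω
∠Z = arctan(-741.4/260.0) = -70.67°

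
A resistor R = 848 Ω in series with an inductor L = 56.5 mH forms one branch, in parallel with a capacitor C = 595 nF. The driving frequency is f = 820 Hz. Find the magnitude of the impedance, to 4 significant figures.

ω = 2πf = 5152 rad/s
X_L = ωL = 291.1 Ω
X_C = 1/(ωC) = 326.2 Ω
Branch 1 (R+jX_L): Z₁ = 848.0 + j291.1 Ω, |Z₁| = 896.6 Ω
Branch 2 (−jX_C): Z₂ = −j326.2 Ω
Parallel: Z = Z₁Z₂/(Z₁+Z₂), |Z| = 344.6 Ω, ∠Z = -68.68°

344.6 Ω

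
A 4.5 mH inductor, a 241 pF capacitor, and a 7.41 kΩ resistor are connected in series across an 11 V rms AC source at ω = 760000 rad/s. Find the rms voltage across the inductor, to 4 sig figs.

4.895 V

X_L = ωL = 3420 Ω
X_C = 1/(ωC) = 5460 Ω
Net reactance X = X_L − X_C = -2040 Ω
Z = 7410 − j2040 Ω
|Z| = √(7410² + 2040²) = 7686 Ω
I = V/|Z| = 1.431 mA
V_L = I·|Z_L| = 0.001431 × 3420 = 4.895 V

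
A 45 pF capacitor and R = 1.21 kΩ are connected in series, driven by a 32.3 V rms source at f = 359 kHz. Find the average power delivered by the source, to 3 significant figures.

ω = 2πf = 2.256e+06 rad/s
X_C = 1/(ωC) = 9850 Ω
Z = 1210 − j9850 Ω
|Z| = √(1210² + 9850²) = 9930 Ω
∠Z = arctan(-9850/1210) = -83.0°
I = V/|Z| = 3.25 mA
P = VI cos φ = 32.3 × 0.00325 × cos(-83.0°) = 12.8 mW

12.8 mW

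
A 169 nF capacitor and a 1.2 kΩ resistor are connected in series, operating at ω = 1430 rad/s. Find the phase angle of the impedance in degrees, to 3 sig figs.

-73.8°

X_C = 1/(ωC) = 4140 Ω
Z = 1200 − j4140 Ω
|Z| = √(1200² + 4140²) = 4310 Ω
∠Z = arctan(-4140/1200) = -73.8°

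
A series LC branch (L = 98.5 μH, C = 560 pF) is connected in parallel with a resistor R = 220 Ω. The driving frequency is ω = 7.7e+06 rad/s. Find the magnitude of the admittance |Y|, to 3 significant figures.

X_L = ωL = 758 Ω
X_C = 1/(ωC) = 232 Ω
Branch 1: Z₁ = R = 220 Ω
Branch 2 (series LC): Z₂ = j(X_L − X_C) = j527 Ω
Parallel: Z = Z₁Z₂/(Z₁+Z₂), |Z| = 203 Ω, ∠Z = 22.7°
|Y| = 1/|Z| = 4.93 mS

4.93 mS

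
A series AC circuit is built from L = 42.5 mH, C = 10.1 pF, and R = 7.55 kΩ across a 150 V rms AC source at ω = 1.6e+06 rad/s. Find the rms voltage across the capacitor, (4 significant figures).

X_L = ωL = 68000 Ω
X_C = 1/(ωC) = 61880 Ω
Net reactance X = X_L − X_C = 6119 Ω
Z = 7550 + j6119 Ω
|Z| = √(7550² + 6119²) = 9718 Ω
I = V/|Z| = 15.44 mA
V_C = I·|Z_C| = 0.01544 × 61880 = 955.1 V

955.1 V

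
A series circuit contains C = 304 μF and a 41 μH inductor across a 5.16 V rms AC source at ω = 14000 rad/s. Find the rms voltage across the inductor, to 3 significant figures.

X_L = ωL = 0.574 Ω
X_C = 1/(ωC) = 0.235 Ω
Net reactance X = X_L − X_C = 0.339 Ω
Z = j0.339 Ω
|Z| = √(0² + 0.339²) = 0.339 Ω
I = V/|Z| = 15.2 A
V_L = I·|Z_L| = 15.2 × 0.574 = 8.74 V

8.74 V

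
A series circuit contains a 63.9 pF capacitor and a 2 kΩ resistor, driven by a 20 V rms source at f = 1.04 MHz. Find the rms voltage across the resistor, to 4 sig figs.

12.82 V

ω = 2πf = 6.535e+06 rad/s
X_C = 1/(ωC) = 2395 Ω
Z = 2000 − j2395 Ω
|Z| = √(2000² + 2395²) = 3120 Ω
I = V/|Z| = 6.410 mA
V_R = I·|Z_R| = 0.006410 × 2000 = 12.82 V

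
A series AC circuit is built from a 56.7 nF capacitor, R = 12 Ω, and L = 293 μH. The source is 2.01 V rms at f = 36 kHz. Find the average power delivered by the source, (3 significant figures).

173 mW

ω = 2πf = 226200 rad/s
X_L = ωL = 66.3 Ω
X_C = 1/(ωC) = 78.0 Ω
Net reactance X = X_L − X_C = -11.7 Ω
Z = 12.0 − j11.7 Ω
|Z| = √(12.0² + 11.7²) = 16.8 Ω
∠Z = arctan(-11.7/12.0) = -44.3°
I = V/|Z| = 120 mA
P = VI cos φ = 2.01 × 0.120 × cos(-44.3°) = 173 mW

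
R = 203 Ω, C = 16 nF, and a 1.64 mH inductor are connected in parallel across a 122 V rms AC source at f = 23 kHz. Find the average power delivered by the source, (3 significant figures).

ω = 2πf = 144500 rad/s
X_L = ωL = 237 Ω
X_C = 1/(ωC) = 432 Ω
Parallel: admittances add. Y = 1/R + 1/(jωL) + jωC
Y = (0.00493 − j0.00191) S
|Y| = 0.00528 S → |Z| = 1/|Y| = 189 Ω, ∠Z = −∠Y = 21.2°
I = V/|Z| = 644 mA
P = VI cos φ = 122 × 0.644 × cos(21.2°) = 73.3 W

73.3 W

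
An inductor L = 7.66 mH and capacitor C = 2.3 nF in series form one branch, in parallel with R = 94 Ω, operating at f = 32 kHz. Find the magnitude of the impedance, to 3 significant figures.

92.9 Ω

ω = 2πf = 201100 rad/s
X_L = ωL = 1540 Ω
X_C = 1/(ωC) = 2160 Ω
Branch 1: Z₁ = R = 94.0 Ω
Branch 2 (series LC): Z₂ = j(X_L − X_C) = −j622 Ω
Parallel: Z = Z₁Z₂/(Z₁+Z₂), |Z| = 92.9 Ω, ∠Z = -8.59°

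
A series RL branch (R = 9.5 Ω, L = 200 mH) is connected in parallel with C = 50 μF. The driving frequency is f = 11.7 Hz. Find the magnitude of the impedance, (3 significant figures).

ω = 2πf = 73.51 rad/s
X_L = ωL = 14.7 Ω
X_C = 1/(ωC) = 272 Ω
Branch 1 (R+jX_L): Z₁ = 9.50 + j14.7 Ω, |Z₁| = 17.5 Ω
Branch 2 (−jX_C): Z₂ = −j272 Ω
Parallel: Z = Z₁Z₂/(Z₁+Z₂), |Z| = 18.5 Ω, ∠Z = 55.0°

18.5 Ω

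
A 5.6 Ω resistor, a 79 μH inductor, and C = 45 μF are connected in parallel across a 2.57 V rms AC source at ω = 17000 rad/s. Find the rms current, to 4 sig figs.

X_L = ωL = 1.343 Ω
X_C = 1/(ωC) = 1.307 Ω
Parallel: admittances add. Y = 1/R + 1/(jωL) + jωC
Y = (0.1786 + j0.02040) S
|Y| = 0.1797 S → |Z| = 1/|Y| = 5.564 Ω, ∠Z = −∠Y = -6.517°
I = V/|Z| = 2.57/5.564 = 461.9 mA

461.9 mA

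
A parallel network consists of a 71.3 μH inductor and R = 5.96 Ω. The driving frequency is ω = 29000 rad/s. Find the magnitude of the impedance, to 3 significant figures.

1.95 Ω

X_L = ωL = 2.07 Ω
Parallel: admittances add. Y = 1/R + 1/(jωL)
Y = (0.168 − j0.484) S
|Y| = 0.512 S → |Z| = 1/|Y| = 1.95 Ω, ∠Z = −∠Y = 70.9°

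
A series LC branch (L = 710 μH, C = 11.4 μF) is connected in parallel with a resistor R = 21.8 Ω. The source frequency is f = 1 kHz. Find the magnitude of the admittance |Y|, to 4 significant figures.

ω = 2πf = 6283 rad/s
X_L = ωL = 4.461 Ω
X_C = 1/(ωC) = 13.96 Ω
Branch 1: Z₁ = R = 21.80 Ω
Branch 2 (series LC): Z₂ = j(X_L − X_C) = −j9.500 Ω
Parallel: Z = Z₁Z₂/(Z₁+Z₂), |Z| = 8.709 Ω, ∠Z = -66.45°
|Y| = 1/|Z| = 114.8 mS

114.8 mS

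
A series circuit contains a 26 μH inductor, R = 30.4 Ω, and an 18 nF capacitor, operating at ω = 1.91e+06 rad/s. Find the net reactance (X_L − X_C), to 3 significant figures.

X_L = ωL = 49.7 Ω
X_C = 1/(ωC) = 29.1 Ω
X = 49.7 − 29.1 = 20.6 Ω

20.6 Ω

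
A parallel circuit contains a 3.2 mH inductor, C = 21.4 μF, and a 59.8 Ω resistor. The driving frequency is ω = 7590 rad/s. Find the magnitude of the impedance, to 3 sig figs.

X_L = ωL = 24.3 Ω
X_C = 1/(ωC) = 6.16 Ω
Parallel: admittances add. Y = 1/R + 1/(jωL) + jωC
Y = (0.0167 + j0.121) S
|Y| = 0.122 S → |Z| = 1/|Y| = 8.17 Ω, ∠Z = −∠Y = -82.1°

8.17 Ω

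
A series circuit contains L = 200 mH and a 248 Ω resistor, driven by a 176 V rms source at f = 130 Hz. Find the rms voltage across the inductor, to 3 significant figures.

96.8 V

ω = 2πf = 816.8 rad/s
X_L = ωL = 163 Ω
Z = 248 + j163 Ω
|Z| = √(248² + 163²) = 297 Ω
I = V/|Z| = 593 mA
V_L = I·|Z_L| = 0.593 × 163 = 96.8 V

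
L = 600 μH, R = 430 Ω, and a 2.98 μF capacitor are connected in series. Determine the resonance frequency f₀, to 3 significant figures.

ω₀ = 1/√(LC) = 1/√(0.0006 × 2.98e-06) = 23650 rad/s
f₀ = ω₀/(2π) = 3.76 kHz

3.76 kHz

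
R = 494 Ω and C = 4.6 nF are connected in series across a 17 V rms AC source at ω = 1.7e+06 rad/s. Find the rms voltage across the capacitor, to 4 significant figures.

4.260 V

X_C = 1/(ωC) = 127.9 Ω
Z = 494.0 − j127.9 Ω
|Z| = √(494.0² + 127.9²) = 510.3 Ω
I = V/|Z| = 33.31 mA
V_C = I·|Z_C| = 0.03331 × 127.9 = 4.260 V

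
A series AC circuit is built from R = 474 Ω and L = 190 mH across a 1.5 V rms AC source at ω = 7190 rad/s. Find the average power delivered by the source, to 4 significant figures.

510.1 μW

X_L = ωL = 1366 Ω
Z = 474.0 + j1366 Ω
|Z| = √(474.0² + 1366²) = 1446 Ω
∠Z = arctan(1366/474.0) = 70.86°
I = V/|Z| = 1.037 mA
P = VI cos φ = 1.5 × 0.001037 × cos(70.86°) = 510.1 μW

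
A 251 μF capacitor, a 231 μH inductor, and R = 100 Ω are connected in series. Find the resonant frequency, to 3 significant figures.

ω₀ = 1/√(LC) = 1/√(0.000231 × 0.000251) = 4153 rad/s
f₀ = ω₀/(2π) = 661 Hz

661 Hz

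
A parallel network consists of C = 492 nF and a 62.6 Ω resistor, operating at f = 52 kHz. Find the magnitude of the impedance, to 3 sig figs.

6.19 Ω

ω = 2πf = 326700 rad/s
X_C = 1/(ωC) = 6.22 Ω
Parallel: admittances add. Y = 1/R + jωC
Y = (0.0160 + j0.161) S
|Y| = 0.162 S → |Z| = 1/|Y| = 6.19 Ω, ∠Z = −∠Y = -84.3°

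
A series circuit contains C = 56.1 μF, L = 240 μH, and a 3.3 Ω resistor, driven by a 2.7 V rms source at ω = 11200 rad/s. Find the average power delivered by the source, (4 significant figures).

1.989 W

X_L = ωL = 2.688 Ω
X_C = 1/(ωC) = 1.592 Ω
Net reactance X = X_L − X_C = 1.096 Ω
Z = 3.300 + j1.096 Ω
|Z| = √(3.300² + 1.096²) = 3.477 Ω
∠Z = arctan(1.096/3.300) = 18.38°
I = V/|Z| = 776.4 mA
P = VI cos φ = 2.7 × 0.7764 × cos(18.38°) = 1.989 W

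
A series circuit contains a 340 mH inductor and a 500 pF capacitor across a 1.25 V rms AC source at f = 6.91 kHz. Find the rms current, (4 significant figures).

ω = 2πf = 43420 rad/s
X_L = ωL = 14760 Ω
X_C = 1/(ωC) = 46070 Ω
Net reactance X = X_L − X_C = -31300 Ω
Z = − j31300 Ω
|Z| = √(0² + 31300²) = 31300 Ω
I = V/|Z| = 1.25/31300 = 39.93 μA

39.93 μA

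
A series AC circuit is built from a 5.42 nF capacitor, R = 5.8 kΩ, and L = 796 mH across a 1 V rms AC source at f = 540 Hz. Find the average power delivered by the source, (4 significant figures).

2.145 μW

ω = 2πf = 3393 rad/s
X_L = ωL = 2701 Ω
X_C = 1/(ωC) = 54380 Ω
Net reactance X = X_L − X_C = -51680 Ω
Z = 5800 − j51680 Ω
|Z| = √(5800² + 51680²) = 52000 Ω
∠Z = arctan(-51680/5800) = -83.60°
I = V/|Z| = 19.23 μA
P = VI cos φ = 1 × 1.923e-05 × cos(-83.60°) = 2.145 μW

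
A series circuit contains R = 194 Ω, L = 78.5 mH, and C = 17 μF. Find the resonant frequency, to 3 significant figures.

138 Hz

ω₀ = 1/√(LC) = 1/√(0.0785 × 1.7e-05) = 865.6 rad/s
f₀ = ω₀/(2π) = 138 Hz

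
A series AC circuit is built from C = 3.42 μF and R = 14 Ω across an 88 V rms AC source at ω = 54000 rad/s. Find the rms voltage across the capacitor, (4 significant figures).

X_C = 1/(ωC) = 5.415 Ω
Z = 14.00 − j5.415 Ω
|Z| = √(14.00² + 5.415²) = 15.01 Ω
I = V/|Z| = 5.863 A
V_C = I·|Z_C| = 5.863 × 5.415 = 31.74 V

31.74 V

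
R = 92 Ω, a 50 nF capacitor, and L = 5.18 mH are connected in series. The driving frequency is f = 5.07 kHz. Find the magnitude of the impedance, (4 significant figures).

ω = 2πf = 31860 rad/s
X_L = ωL = 165.0 Ω
X_C = 1/(ωC) = 627.8 Ω
Net reactance X = X_L − X_C = -462.8 Ω
Z = 92.00 − j462.8 Ω
|Z| = √(92.00² + 462.8²) = 471.9 Ω

471.9 Ω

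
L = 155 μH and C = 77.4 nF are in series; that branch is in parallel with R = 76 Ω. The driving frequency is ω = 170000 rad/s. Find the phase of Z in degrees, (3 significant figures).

X_L = ωL = 26.4 Ω
X_C = 1/(ωC) = 76.0 Ω
Branch 1: Z₁ = R = 76.0 Ω
Branch 2 (series LC): Z₂ = j(X_L − X_C) = −j49.6 Ω
Parallel: Z = Z₁Z₂/(Z₁+Z₂), |Z| = 41.6 Ω, ∠Z = -56.8°

-56.8°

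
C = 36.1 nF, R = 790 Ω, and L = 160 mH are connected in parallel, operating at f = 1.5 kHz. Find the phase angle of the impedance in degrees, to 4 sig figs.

ω = 2πf = 9425 rad/s
X_L = ωL = 1508 Ω
X_C = 1/(ωC) = 2939 Ω
Parallel: admittances add. Y = 1/R + 1/(jωL) + jωC
Y = (0.001266 − j0.0003229) S
|Y| = 0.001306 S → |Z| = 1/|Y| = 765.5 Ω, ∠Z = −∠Y = 14.31°

14.31°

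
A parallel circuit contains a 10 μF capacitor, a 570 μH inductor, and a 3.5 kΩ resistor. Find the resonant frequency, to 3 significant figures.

2.11 kHz

ω₀ = 1/√(LC) = 1/√(0.00057 × 1e-05) = 13250 rad/s
f₀ = ω₀/(2π) = 2.11 kHz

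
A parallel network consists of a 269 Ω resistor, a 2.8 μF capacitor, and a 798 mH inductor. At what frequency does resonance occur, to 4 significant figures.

106.5 Hz

ω₀ = 1/√(LC) = 1/√(0.798 × 2.8e-06) = 669.0 rad/s
f₀ = ω₀/(2π) = 106.5 Hz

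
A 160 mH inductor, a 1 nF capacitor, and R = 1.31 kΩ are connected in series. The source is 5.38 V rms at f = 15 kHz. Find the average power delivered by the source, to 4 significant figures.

ω = 2πf = 94250 rad/s
X_L = ωL = 15080 Ω
X_C = 1/(ωC) = 10610 Ω
Net reactance X = X_L − X_C = 4469 Ω
Z = 1310 + j4469 Ω
|Z| = √(1310² + 4469²) = 4657 Ω
∠Z = arctan(4469/1310) = 73.66°
I = V/|Z| = 1.155 mA
P = VI cos φ = 5.38 × 0.001155 × cos(73.66°) = 1.748 mW

1.748 mW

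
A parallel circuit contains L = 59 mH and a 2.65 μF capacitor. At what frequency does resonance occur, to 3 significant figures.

403 Hz

ω₀ = 1/√(LC) = 1/√(0.059 × 2.65e-06) = 2529 rad/s
f₀ = ω₀/(2π) = 403 Hz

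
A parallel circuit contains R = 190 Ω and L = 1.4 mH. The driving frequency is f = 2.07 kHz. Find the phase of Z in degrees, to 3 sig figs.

ω = 2πf = 13010 rad/s
X_L = ωL = 18.2 Ω
Parallel: admittances add. Y = 1/R + 1/(jωL)
Y = (0.00526 − j0.0549) S
|Y| = 0.0552 S → |Z| = 1/|Y| = 18.1 Ω, ∠Z = −∠Y = 84.5°

84.5°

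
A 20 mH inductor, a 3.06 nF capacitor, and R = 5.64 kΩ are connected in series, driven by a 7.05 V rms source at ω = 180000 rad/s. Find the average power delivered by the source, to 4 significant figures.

8.011 mW

X_L = ωL = 3600 Ω
X_C = 1/(ωC) = 1816 Ω
Net reactance X = X_L − X_C = 1784 Ω
Z = 5640 + j1784 Ω
|Z| = √(5640² + 1784²) = 5916 Ω
∠Z = arctan(1784/5640) = 17.56°
I = V/|Z| = 1.192 mA
P = VI cos φ = 7.05 × 0.001192 × cos(17.56°) = 8.011 mW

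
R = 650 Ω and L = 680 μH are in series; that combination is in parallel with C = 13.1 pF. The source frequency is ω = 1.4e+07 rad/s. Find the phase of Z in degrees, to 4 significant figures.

-84.83°

X_L = ωL = 9520 Ω
X_C = 1/(ωC) = 5453 Ω
Branch 1 (R+jX_L): Z₁ = 650.0 + j9520 Ω, |Z₁| = 9542 Ω
Branch 2 (−jX_C): Z₂ = −j5453 Ω
Parallel: Z = Z₁Z₂/(Z₁+Z₂), |Z| = 12630 Ω, ∠Z = -84.83°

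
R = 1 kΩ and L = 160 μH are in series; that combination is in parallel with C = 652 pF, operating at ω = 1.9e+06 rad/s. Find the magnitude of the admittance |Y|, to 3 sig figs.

X_L = ωL = 304 Ω
X_C = 1/(ωC) = 807 Ω
Branch 1 (R+jX_L): Z₁ = 1000 + j304 Ω, |Z₁| = 1050 Ω
Branch 2 (−jX_C): Z₂ = −j807 Ω
Parallel: Z = Z₁Z₂/(Z₁+Z₂), |Z| = 754 Ω, ∠Z = -46.4°
|Y| = 1/|Z| = 1.33 mS

1.33 mS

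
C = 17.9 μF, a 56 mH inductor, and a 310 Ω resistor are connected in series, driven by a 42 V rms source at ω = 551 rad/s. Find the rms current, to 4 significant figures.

X_L = ωL = 30.86 Ω
X_C = 1/(ωC) = 101.4 Ω
Net reactance X = X_L − X_C = -70.53 Ω
Z = 310.0 − j70.53 Ω
|Z| = √(310.0² + 70.53²) = 317.9 Ω
I = V/|Z| = 42/317.9 = 132.1 mA

132.1 mA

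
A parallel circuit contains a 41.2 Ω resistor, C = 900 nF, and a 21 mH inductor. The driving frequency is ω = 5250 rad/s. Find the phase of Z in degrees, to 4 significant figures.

X_L = ωL = 110.2 Ω
X_C = 1/(ωC) = 211.6 Ω
Parallel: admittances add. Y = 1/R + 1/(jωL) + jωC
Y = (0.02427 − j0.004345) S
|Y| = 0.02466 S → |Z| = 1/|Y| = 40.56 Ω, ∠Z = −∠Y = 10.15°

10.15°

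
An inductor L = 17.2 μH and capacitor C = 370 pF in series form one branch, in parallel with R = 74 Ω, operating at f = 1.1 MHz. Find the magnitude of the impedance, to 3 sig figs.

71.4 Ω

ω = 2πf = 6.912e+06 rad/s
X_L = ωL = 119 Ω
X_C = 1/(ωC) = 391 Ω
Branch 1: Z₁ = R = 74.0 Ω
Branch 2 (series LC): Z₂ = j(X_L − X_C) = −j272 Ω
Parallel: Z = Z₁Z₂/(Z₁+Z₂), |Z| = 71.4 Ω, ∠Z = -15.2°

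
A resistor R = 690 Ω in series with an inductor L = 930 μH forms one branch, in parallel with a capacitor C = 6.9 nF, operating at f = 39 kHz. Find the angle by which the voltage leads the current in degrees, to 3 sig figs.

-43.9°

ω = 2πf = 245000 rad/s
X_L = ωL = 228 Ω
X_C = 1/(ωC) = 591 Ω
Branch 1 (R+jX_L): Z₁ = 690 + j228 Ω, |Z₁| = 727 Ω
Branch 2 (−jX_C): Z₂ = −j591 Ω
Parallel: Z = Z₁Z₂/(Z₁+Z₂), |Z| = 551 Ω, ∠Z = -43.9°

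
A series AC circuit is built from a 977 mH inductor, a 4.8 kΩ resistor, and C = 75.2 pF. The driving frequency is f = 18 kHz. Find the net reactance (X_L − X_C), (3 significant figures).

ω = 2πf = 113100 rad/s
X_L = ωL = 110000 Ω
X_C = 1/(ωC) = 118000 Ω
X = 110000 − 118000 = -7080 Ω

-7080 Ω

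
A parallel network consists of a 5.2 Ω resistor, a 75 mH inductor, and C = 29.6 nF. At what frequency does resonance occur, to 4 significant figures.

ω₀ = 1/√(LC) = 1/√(0.075 × 2.96e-08) = 21220 rad/s
f₀ = ω₀/(2π) = 3.378 kHz

3.378 kHz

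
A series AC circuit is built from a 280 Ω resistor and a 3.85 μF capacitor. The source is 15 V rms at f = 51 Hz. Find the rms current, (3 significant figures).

17.5 mA

ω = 2πf = 320.4 rad/s
X_C = 1/(ωC) = 811 Ω
Z = 280 − j811 Ω
|Z| = √(280² + 811²) = 858 Ω
I = V/|Z| = 15/858 = 17.5 mA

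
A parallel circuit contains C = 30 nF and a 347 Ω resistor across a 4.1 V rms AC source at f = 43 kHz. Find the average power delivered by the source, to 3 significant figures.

48.4 mW

ω = 2πf = 270200 rad/s
X_C = 1/(ωC) = 123 Ω
Parallel: admittances add. Y = 1/R + jωC
Y = (0.00288 + j0.00811) S
|Y| = 0.00860 S → |Z| = 1/|Y| = 116 Ω, ∠Z = −∠Y = -70.4°
I = V/|Z| = 35.3 mA
P = VI cos φ = 4.1 × 0.0353 × cos(-70.4°) = 48.4 mW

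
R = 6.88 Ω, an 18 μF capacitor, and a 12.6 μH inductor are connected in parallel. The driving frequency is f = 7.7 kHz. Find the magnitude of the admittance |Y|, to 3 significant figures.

ω = 2πf = 48380 rad/s
X_L = ωL = 0.610 Ω
X_C = 1/(ωC) = 1.15 Ω
Parallel: admittances add. Y = 1/R + 1/(jωL) + jωC
Y = (0.145 − j0.770) S
|Y| = 0.783 S → |Z| = 1/|Y| = 1.28 Ω, ∠Z = −∠Y = 79.3°

783 mS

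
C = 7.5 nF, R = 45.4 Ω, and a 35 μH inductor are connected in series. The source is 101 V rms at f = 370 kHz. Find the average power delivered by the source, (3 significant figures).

ω = 2πf = 2.325e+06 rad/s
X_L = ωL = 81.4 Ω
X_C = 1/(ωC) = 57.4 Ω
Net reactance X = X_L − X_C = 24.0 Ω
Z = 45.4 + j24.0 Ω
|Z| = √(45.4² + 24.0²) = 51.4 Ω
∠Z = arctan(24.0/45.4) = 27.9°
I = V/|Z| = 1.97 A
P = VI cos φ = 101 × 1.97 × cos(27.9°) = 176 W

176 W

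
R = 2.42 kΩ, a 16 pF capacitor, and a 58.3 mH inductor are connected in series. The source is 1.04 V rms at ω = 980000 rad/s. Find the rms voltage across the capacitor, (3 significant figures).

X_L = ωL = 57100 Ω
X_C = 1/(ωC) = 63800 Ω
Net reactance X = X_L − X_C = -6640 Ω
Z = 2420 − j6640 Ω
|Z| = √(2420² + 6640²) = 7070 Ω
I = V/|Z| = 147 μA
V_C = I·|Z_C| = 0.000147 × 63800 = 9.38 V

9.38 V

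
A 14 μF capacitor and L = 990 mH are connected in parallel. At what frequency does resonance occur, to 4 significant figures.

42.75 Hz

ω₀ = 1/√(LC) = 1/√(0.99 × 1.4e-05) = 268.6 rad/s
f₀ = ω₀/(2π) = 42.75 Hz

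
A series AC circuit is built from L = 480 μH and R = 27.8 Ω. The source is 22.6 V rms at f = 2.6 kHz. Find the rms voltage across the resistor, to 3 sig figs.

ω = 2πf = 16340 rad/s
X_L = ωL = 7.84 Ω
Z = 27.8 + j7.84 Ω
|Z| = √(27.8² + 7.84²) = 28.9 Ω
I = V/|Z| = 782 mA
V_R = I·|Z_R| = 0.782 × 27.8 = 21.8 V

21.8 V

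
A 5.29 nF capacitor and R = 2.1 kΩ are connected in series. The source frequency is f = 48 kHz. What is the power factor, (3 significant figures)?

ω = 2πf = 301600 rad/s
X_C = 1/(ωC) = 627 Ω
Z = 2100 − j627 Ω
|Z| = √(2100² + 627²) = 2190 Ω
∠Z = arctan(-627/2100) = -16.6°
cos φ = cos(-16.6°) = 0.958

0.958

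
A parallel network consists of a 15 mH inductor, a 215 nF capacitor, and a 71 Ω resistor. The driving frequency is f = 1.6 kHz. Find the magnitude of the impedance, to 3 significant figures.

67.7 Ω

ω = 2πf = 10050 rad/s
X_L = ωL = 151 Ω
X_C = 1/(ωC) = 463 Ω
Parallel: admittances add. Y = 1/R + 1/(jωL) + jωC
Y = (0.0141 − j0.00447) S
|Y| = 0.0148 S → |Z| = 1/|Y| = 67.7 Ω, ∠Z = −∠Y = 17.6°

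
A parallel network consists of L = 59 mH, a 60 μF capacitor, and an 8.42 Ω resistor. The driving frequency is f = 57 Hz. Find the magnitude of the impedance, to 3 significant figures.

8.23 Ω

ω = 2πf = 358.1 rad/s
X_L = ωL = 21.1 Ω
X_C = 1/(ωC) = 46.5 Ω
Parallel: admittances add. Y = 1/R + 1/(jωL) + jωC
Y = (0.119 − j0.0258) S
|Y| = 0.122 S → |Z| = 1/|Y| = 8.23 Ω, ∠Z = −∠Y = 12.3°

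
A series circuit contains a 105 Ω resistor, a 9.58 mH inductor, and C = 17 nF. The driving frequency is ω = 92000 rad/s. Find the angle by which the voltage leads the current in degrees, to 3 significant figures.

66.5°

X_L = ωL = 881 Ω
X_C = 1/(ωC) = 639 Ω
Net reactance X = X_L − X_C = 242 Ω
Z = 105 + j242 Ω
|Z| = √(105² + 242²) = 264 Ω
∠Z = arctan(242/105) = 66.5°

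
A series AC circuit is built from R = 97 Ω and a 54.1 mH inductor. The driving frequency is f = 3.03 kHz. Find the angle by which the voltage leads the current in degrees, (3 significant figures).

ω = 2πf = 19040 rad/s
X_L = ωL = 1030 Ω
Z = 97.0 + j1030 Ω
|Z| = √(97.0² + 1030²) = 1030 Ω
∠Z = arctan(1030/97.0) = 84.6°

84.6°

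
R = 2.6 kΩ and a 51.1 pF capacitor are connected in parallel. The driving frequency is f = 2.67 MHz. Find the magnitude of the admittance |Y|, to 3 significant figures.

ω = 2πf = 1.678e+07 rad/s
X_C = 1/(ωC) = 1170 Ω
Parallel: admittances add. Y = 1/R + jωC
Y = (0.000385 + j0.000857) S
|Y| = 0.000940 S → |Z| = 1/|Y| = 1060 Ω, ∠Z = −∠Y = -65.8°

940 μS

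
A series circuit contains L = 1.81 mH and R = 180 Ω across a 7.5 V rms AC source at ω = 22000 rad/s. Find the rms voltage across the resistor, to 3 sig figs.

7.32 V

X_L = ωL = 39.8 Ω
Z = 180 + j39.8 Ω
|Z| = √(180² + 39.8²) = 184 Ω
I = V/|Z| = 40.7 mA
V_R = I·|Z_R| = 0.0407 × 180 = 7.32 V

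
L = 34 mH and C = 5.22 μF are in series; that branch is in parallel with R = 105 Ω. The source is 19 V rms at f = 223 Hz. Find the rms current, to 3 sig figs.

280 mA

ω = 2πf = 1401 rad/s
X_L = ωL = 47.6 Ω
X_C = 1/(ωC) = 137 Ω
Branch 1: Z₁ = R = 105 Ω
Branch 2 (series LC): Z₂ = j(X_L − X_C) = −j89.1 Ω
Parallel: Z = Z₁Z₂/(Z₁+Z₂), |Z| = 67.9 Ω, ∠Z = -49.7°
I = V/|Z| = 19/67.9 = 280 mA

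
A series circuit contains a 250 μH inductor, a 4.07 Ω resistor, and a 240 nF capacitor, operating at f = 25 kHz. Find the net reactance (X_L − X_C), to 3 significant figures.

12.7 Ω

ω = 2πf = 157100 rad/s
X_L = ωL = 39.3 Ω
X_C = 1/(ωC) = 26.5 Ω
X = 39.3 − 26.5 = 12.7 Ω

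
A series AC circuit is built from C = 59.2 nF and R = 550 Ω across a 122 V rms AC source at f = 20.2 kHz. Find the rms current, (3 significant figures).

ω = 2πf = 126900 rad/s
X_C = 1/(ωC) = 133 Ω
Z = 550 − j133 Ω
|Z| = √(550² + 133²) = 566 Ω
I = V/|Z| = 122/566 = 216 mA

216 mA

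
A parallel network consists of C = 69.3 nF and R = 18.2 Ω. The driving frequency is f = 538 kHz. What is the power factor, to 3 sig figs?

ω = 2πf = 3.38e+06 rad/s
X_C = 1/(ωC) = 4.27 Ω
Parallel: admittances add. Y = 1/R + jωC
Y = (0.0549 + j0.234) S
|Y| = 0.241 S → |Z| = 1/|Y| = 4.16 Ω, ∠Z = −∠Y = -76.8°
cos φ = cos(-76.8°) = 0.228

0.228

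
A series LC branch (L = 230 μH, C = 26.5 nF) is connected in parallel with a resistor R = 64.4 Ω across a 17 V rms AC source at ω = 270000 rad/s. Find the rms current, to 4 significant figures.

342.9 mA

X_L = ωL = 62.10 Ω
X_C = 1/(ωC) = 139.8 Ω
Branch 1: Z₁ = R = 64.40 Ω
Branch 2 (series LC): Z₂ = j(X_L − X_C) = −j77.66 Ω
Parallel: Z = Z₁Z₂/(Z₁+Z₂), |Z| = 49.57 Ω, ∠Z = -39.67°
I = V/|Z| = 17/49.57 = 342.9 mA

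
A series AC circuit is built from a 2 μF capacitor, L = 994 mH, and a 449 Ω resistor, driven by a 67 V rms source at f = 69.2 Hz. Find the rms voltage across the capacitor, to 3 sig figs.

ω = 2πf = 434.8 rad/s
X_L = ωL = 432 Ω
X_C = 1/(ωC) = 1150 Ω
Net reactance X = X_L − X_C = -718 Ω
Z = 449 − j718 Ω
|Z| = √(449² + 718²) = 847 Ω
I = V/|Z| = 79.1 mA
V_C = I·|Z_C| = 0.0791 × 1150 = 91.0 V

91.0 V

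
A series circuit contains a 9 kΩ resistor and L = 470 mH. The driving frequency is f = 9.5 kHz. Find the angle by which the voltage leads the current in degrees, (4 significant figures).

ω = 2πf = 59690 rad/s
X_L = ωL = 28050 Ω
Z = 9000 + j28050 Ω
|Z| = √(9000² + 28050²) = 29460 Ω
∠Z = arctan(28050/9000) = 72.21°

72.21°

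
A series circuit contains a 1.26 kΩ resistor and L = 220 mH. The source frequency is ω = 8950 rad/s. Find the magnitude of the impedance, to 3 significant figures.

2340 Ω

X_L = ωL = 1970 Ω
Z = 1260 + j1970 Ω
|Z| = √(1260² + 1970²) = 2340 Ω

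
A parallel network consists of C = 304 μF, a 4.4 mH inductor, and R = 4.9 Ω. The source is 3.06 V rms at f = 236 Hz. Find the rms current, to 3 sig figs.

1.10 A

ω = 2πf = 1483 rad/s
X_L = ωL = 6.52 Ω
X_C = 1/(ωC) = 2.22 Ω
Parallel: admittances add. Y = 1/R + 1/(jωL) + jωC
Y = (0.204 + j0.298) S
|Y| = 0.361 S → |Z| = 1/|Y| = 2.77 Ω, ∠Z = −∠Y = -55.6°
I = V/|Z| = 3.06/2.77 = 1.10 A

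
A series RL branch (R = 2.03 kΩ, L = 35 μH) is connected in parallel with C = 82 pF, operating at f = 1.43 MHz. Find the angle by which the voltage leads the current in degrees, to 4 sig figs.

-54.00°

ω = 2πf = 8.985e+06 rad/s
X_L = ωL = 314.5 Ω
X_C = 1/(ωC) = 1357 Ω
Branch 1 (R+jX_L): Z₁ = 2030 + j314.5 Ω, |Z₁| = 2054 Ω
Branch 2 (−jX_C): Z₂ = −j1357 Ω
Parallel: Z = Z₁Z₂/(Z₁+Z₂), |Z| = 1222 Ω, ∠Z = -54.00°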